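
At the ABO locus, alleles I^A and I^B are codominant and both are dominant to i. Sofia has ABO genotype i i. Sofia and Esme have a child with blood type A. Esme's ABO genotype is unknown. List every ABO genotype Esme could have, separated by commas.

I^A I^A, I^A I^B, I^A i

For each candidate genotype of Esme, check whether crossing it with i i can produce every observed child phenotype.
  I^A I^A → possible child types {A} ✓
  I^A I^B → possible child types {A, B} ✓
  I^A i → possible child types {O, A} ✓
  I^B I^B → possible child types {B} ✗
  I^B i → possible child types {O, B} ✗
  i i → possible child types {O} ✗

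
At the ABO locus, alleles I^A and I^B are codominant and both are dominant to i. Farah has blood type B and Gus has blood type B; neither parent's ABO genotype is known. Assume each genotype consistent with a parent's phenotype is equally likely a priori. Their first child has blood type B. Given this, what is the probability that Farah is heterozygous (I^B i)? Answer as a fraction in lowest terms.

Possible genotypes: Farah ∈ {I^B I^B, I^B i}; Gus ∈ {I^B I^B, I^B i}.
Weight each parental genotype pair by prior × P(type-B child):
  I^B I^B × I^B I^B: posterior weight 4/15.
  I^B I^B × I^B i: posterior weight 4/15.
  I^B i × I^B I^B: posterior weight 4/15.
  I^B i × I^B i: posterior weight 1/5.
Sum the posterior weight over pairs where Farah is I^B i: 7/15.

7/15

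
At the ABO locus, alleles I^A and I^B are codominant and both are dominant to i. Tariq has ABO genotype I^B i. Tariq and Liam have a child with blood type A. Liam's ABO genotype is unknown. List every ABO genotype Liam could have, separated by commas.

For each candidate genotype of Liam, check whether crossing it with I^B i can produce every observed child phenotype.
  I^A I^A → possible child types {A, AB} ✓
  I^A I^B → possible child types {A, B, AB} ✓
  I^A i → possible child types {O, A, B, AB} ✓
  I^B I^B → possible child types {B} ✗
  I^B i → possible child types {O, B} ✗
  i i → possible child types {O, B} ✗

I^A I^A, I^A I^B, I^A i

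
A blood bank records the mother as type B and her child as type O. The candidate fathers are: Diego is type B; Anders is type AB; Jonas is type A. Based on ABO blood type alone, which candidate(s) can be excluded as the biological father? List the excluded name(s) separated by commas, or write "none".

Anders

A candidate is excluded only if no genotype consistent with his phenotype could produce a type O child with a type B mother.
Anders (type AB): no genotype consistent with that phenotype can produce a type-O child with a type-B mother.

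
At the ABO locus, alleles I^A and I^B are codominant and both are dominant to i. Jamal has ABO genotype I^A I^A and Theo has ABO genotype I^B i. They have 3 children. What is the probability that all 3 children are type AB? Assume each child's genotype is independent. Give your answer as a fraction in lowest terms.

1/8

ABO cross I^A I^A × I^B i → 1/2 A, 1/2 AB.
So P(type AB) = 1/2 per child.
All 3 independent: (1/2)^3 = 1/8.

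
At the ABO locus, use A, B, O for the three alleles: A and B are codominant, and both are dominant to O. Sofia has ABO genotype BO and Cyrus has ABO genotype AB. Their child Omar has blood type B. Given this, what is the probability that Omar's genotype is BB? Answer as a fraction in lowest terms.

Cross BO × AB → 1/4 AB, 1/4 AO, 1/4 BB, 1/4 BO.
Type-B genotypes among offspring: BB (1/4), BO (1/4); total 1/2.
P(BB | type B) = (1/4) / (1/2) = 1/2.

1/2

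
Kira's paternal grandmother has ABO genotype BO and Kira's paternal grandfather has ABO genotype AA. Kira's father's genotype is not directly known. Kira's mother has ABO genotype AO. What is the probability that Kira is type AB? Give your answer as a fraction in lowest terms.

1/8

Kira's father's ABO genotype from BO × AA: 1/2 AB, 1/2 AO.
Crossing each possibility with the mother AO and summing P(type AB): 1/2·1/4 + 1/2·0 = 1/8.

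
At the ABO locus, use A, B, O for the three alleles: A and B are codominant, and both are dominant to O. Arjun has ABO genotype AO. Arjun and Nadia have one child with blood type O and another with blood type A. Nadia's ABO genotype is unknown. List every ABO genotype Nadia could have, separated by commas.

AO, BO, OO

For each candidate genotype of Nadia, check whether crossing it with AO can produce every observed child phenotype.
  AA → possible child types {A} ✗
  AB → possible child types {A, B, AB} ✗
  AO → possible child types {O, A} ✓
  BB → possible child types {B, AB} ✗
  BO → possible child types {O, A, B, AB} ✓
  OO → possible child types {O, A} ✓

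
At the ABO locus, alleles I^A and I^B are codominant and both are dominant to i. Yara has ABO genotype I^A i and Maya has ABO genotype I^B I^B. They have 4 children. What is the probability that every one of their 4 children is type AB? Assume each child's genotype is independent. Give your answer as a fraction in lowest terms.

ABO cross I^A i × I^B I^B → 1/2 B, 1/2 AB.
So P(type AB) = 1/2 per child.
All 4 independent: (1/2)^4 = 1/16.

1/16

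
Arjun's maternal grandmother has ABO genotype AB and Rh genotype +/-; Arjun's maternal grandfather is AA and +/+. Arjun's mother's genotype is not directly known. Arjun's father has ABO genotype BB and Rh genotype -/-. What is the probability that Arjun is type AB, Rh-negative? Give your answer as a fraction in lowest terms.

3/16

Arjun's mother's ABO genotype from AB × AA: 1/2 AA, 1/2 AB.
Crossing each possibility with the father BB and summing P(type AB): 1/2·1 + 1/2·1/2 = 3/4.
Similarly for Rh via the mother's Rh distribution: P(Rh-) = 1/4.
Independent loci: 3/4 × 1/4 = 3/16.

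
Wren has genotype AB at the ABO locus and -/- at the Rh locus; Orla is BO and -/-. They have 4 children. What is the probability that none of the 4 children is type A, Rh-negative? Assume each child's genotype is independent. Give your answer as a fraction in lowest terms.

81/256

ABO cross AB × BO → 1/4 A, 1/2 B, 1/4 AB.
Rh cross -/- × -/- → 1 Rh-; so P(type A, Rh-negative) = 1/4 × 1 = 1/4 per child.
P(not type A, Rh-negative) = 3/4 for one child; (3/4)^4 = 81/256.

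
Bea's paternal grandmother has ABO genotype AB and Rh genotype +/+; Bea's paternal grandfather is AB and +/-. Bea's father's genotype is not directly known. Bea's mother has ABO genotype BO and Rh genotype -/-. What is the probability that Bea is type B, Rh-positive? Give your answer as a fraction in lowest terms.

3/8

Bea's father's ABO genotype from AB × AB: 1/4 AA, 1/2 AB, 1/4 BB.
Crossing each possibility with the mother BO and summing P(type B): 1/4·0 + 1/2·1/2 + 1/4·1 = 1/2.
Similarly for Rh via the father's Rh distribution: P(Rh+) = 3/4.
Independent loci: 1/2 × 3/4 = 3/8.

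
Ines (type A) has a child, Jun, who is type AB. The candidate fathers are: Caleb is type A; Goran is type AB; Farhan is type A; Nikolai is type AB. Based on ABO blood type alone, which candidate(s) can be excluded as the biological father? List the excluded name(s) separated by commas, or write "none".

A candidate is excluded only if no genotype consistent with his phenotype could produce a type AB child with a type A mother.
Caleb (type A): no genotype consistent with that phenotype can produce a type-AB child with a type-A mother.
Farhan (type A): no genotype consistent with that phenotype can produce a type-AB child with a type-A mother.

Caleb, Farhan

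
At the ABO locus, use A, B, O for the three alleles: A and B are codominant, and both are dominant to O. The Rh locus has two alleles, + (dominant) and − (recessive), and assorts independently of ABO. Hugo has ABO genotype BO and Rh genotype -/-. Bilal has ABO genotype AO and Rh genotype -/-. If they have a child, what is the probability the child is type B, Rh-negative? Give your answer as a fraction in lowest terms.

ABO cross BO × AO → offspring phenotypes: 1/4 O, 1/4 A, 1/4 B, 1/4 AB.
Rh cross -/- × -/- → 1 Rh-.
Independent loci: P(type B, Rh-negative) = 1/4 × 1 = 1/4.

1/4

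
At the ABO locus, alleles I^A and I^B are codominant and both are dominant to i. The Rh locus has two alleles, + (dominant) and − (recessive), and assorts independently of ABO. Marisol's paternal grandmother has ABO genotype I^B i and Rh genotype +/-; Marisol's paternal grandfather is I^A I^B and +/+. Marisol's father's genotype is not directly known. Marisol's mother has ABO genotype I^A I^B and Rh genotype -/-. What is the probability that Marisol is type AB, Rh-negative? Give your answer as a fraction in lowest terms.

3/32

Marisol's father's ABO genotype from I^B i × I^A I^B: 1/4 I^A I^B, 1/4 I^A i, 1/4 I^B I^B, 1/4 I^B i.
Crossing each possibility with the mother I^A I^B and summing P(type AB): 1/4·1/2 + 1/4·1/4 + 1/4·1/2 + 1/4·1/4 = 3/8.
Similarly for Rh via the father's Rh distribution: P(Rh-) = 1/4.
Independent loci: 3/8 × 1/4 = 3/32.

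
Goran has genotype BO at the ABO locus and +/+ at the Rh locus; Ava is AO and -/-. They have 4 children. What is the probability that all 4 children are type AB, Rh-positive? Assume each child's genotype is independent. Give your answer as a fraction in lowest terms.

ABO cross BO × AO → 1/4 O, 1/4 A, 1/4 B, 1/4 AB.
Rh cross +/+ × -/- → 1 Rh+; so P(type AB, Rh-positive) = 1/4 × 1 = 1/4 per child.
All 4 independent: (1/4)^4 = 1/256.

1/256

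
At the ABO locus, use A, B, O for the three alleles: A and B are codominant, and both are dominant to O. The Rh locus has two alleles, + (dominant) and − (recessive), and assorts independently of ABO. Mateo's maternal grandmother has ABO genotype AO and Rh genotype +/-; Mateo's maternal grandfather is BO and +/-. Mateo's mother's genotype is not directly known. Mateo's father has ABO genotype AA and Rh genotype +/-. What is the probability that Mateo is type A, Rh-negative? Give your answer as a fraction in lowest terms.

Mateo's mother's ABO genotype from AO × BO: 1/4 AB, 1/4 AO, 1/4 BO, 1/4 OO.
Crossing each possibility with the father AA and summing P(type A): 1/4·1/2 + 1/4·1 + 1/4·1/2 + 1/4·1 = 3/4.
Similarly for Rh via the mother's Rh distribution: P(Rh-) = 1/4.
Independent loci: 3/4 × 1/4 = 3/16.

3/16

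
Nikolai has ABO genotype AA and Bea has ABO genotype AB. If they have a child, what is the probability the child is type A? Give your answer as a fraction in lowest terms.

1/2

ABO cross AA × AB → offspring phenotypes: 1/2 A, 1/2 AB.
So P(type A) = 1/2.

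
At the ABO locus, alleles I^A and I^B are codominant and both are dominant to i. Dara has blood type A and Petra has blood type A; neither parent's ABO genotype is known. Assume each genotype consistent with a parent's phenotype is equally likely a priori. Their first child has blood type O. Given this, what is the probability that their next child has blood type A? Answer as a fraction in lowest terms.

3/4

Possible genotypes: Dara ∈ {I^A I^A, I^A i}; Petra ∈ {I^A I^A, I^A i}.
Weight each parental genotype pair by prior × P(type-O child):
  I^A i × I^A i: posterior weight 1; P(next child type A) = 3/4.
Weighted sum = 3/4.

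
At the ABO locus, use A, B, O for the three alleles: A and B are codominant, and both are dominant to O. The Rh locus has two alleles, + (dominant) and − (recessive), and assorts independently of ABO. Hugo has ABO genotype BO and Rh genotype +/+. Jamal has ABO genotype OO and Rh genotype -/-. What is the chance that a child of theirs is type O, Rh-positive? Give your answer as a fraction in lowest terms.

ABO cross BO × OO → offspring phenotypes: 1/2 O, 1/2 B.
Rh cross +/+ × -/- → 1 Rh+.
Independent loci: P(type O, Rh-positive) = 1/2 × 1 = 1/2.

1/2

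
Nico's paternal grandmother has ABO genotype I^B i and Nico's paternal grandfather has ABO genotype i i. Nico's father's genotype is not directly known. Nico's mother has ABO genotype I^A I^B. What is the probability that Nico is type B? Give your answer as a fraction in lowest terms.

Nico's father's ABO genotype from I^B i × i i: 1/2 I^B i, 1/2 i i.
Crossing each possibility with the mother I^A I^B and summing P(type B): 1/2·1/2 + 1/2·1/2 = 1/2.

1/2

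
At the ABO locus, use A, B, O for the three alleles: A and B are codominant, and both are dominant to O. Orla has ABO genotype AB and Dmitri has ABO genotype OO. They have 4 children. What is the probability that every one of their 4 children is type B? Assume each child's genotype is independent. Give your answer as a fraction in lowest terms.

ABO cross AB × OO → 1/2 A, 1/2 B.
So P(type B) = 1/2 per child.
All 4 independent: (1/2)^4 = 1/16.

1/16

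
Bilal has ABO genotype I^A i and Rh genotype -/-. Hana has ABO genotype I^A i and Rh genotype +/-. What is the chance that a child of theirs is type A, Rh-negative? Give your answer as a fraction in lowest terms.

ABO cross I^A i × I^A i → offspring phenotypes: 1/4 O, 3/4 A.
Rh cross -/- × +/- → 1/2 Rh+, 1/2 Rh-.
Independent loci: P(type A, Rh-negative) = 3/4 × 1/2 = 3/8.

3/8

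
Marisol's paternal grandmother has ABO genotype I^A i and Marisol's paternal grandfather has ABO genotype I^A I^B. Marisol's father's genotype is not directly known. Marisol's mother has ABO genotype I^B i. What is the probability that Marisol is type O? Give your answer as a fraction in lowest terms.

Marisol's father's ABO genotype from I^A i × I^A I^B: 1/4 I^A I^A, 1/4 I^A I^B, 1/4 I^A i, 1/4 I^B i.
Crossing each possibility with the mother I^B i and summing P(type O): 1/4·0 + 1/4·0 + 1/4·1/4 + 1/4·1/4 = 1/8.

1/8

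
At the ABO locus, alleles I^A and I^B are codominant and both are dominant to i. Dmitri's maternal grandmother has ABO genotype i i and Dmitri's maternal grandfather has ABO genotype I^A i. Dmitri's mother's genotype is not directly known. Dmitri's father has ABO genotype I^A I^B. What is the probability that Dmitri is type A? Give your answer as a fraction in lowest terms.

1/2

Dmitri's mother's ABO genotype from i i × I^A i: 1/2 I^A i, 1/2 i i.
Crossing each possibility with the father I^A I^B and summing P(type A): 1/2·1/2 + 1/2·1/2 = 1/2.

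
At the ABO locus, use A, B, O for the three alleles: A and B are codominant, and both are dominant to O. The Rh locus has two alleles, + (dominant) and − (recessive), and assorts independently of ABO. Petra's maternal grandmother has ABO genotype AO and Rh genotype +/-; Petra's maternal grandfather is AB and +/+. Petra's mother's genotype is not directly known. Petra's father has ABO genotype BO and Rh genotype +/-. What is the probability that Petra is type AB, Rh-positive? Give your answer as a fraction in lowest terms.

Petra's mother's ABO genotype from AO × AB: 1/4 AA, 1/4 AB, 1/4 AO, 1/4 BO.
Crossing each possibility with the father BO and summing P(type AB): 1/4·1/2 + 1/4·1/4 + 1/4·1/4 + 1/4·0 = 1/4.
Similarly for Rh via the mother's Rh distribution: P(Rh+) = 7/8.
Independent loci: 1/4 × 7/8 = 7/32.

7/32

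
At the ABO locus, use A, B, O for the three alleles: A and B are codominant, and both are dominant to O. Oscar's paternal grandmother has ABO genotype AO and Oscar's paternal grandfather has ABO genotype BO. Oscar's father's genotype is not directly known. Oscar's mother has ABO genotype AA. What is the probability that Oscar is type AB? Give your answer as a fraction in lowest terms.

Oscar's father's ABO genotype from AO × BO: 1/4 AB, 1/4 AO, 1/4 BO, 1/4 OO.
Crossing each possibility with the mother AA and summing P(type AB): 1/4·1/2 + 1/4·0 + 1/4·1/2 + 1/4·0 = 1/4.

1/4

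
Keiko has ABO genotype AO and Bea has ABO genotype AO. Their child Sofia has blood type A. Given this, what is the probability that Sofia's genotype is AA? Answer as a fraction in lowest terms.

Cross AO × AO → 1/4 AA, 1/2 AO, 1/4 OO.
Type-A genotypes among offspring: AA (1/4), AO (1/2); total 3/4.
P(AA | type A) = (1/4) / (3/4) = 1/3.

1/3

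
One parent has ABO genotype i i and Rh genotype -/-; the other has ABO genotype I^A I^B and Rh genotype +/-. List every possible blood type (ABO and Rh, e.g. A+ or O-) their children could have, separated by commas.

A+, A-, B+, B-

Gametes from i i × I^A I^B give offspring ABO genotypes I^A i, I^B i, i.e. phenotypes A, B.
Rh cross -/- × +/- → phenotypes Rh+, Rh-.
Combining independently: A+, A-, B+, B-.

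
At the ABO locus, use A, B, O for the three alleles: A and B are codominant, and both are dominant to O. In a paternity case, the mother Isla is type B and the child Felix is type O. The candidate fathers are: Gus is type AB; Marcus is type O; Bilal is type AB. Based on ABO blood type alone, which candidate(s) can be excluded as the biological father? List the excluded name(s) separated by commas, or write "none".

A candidate is excluded only if no genotype consistent with his phenotype could produce a type O child with a type B mother.
Gus (type AB): no genotype consistent with that phenotype can produce a type-O child with a type-B mother.
Bilal (type AB): no genotype consistent with that phenotype can produce a type-O child with a type-B mother.

Gus, Bilal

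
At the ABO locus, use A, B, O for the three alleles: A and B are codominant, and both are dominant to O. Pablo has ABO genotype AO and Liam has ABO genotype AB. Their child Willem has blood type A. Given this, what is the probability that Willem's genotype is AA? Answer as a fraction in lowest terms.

Cross AO × AB → 1/4 AA, 1/4 AB, 1/4 AO, 1/4 BO.
Type-A genotypes among offspring: AA (1/4), AO (1/4); total 1/2.
P(AA | type A) = (1/4) / (1/2) = 1/2.

1/2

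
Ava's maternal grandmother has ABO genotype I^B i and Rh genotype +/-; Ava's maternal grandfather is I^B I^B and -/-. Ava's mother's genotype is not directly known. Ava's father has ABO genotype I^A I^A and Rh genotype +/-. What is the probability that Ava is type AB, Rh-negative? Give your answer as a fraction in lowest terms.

9/32

Ava's mother's ABO genotype from I^B i × I^B I^B: 1/2 I^B I^B, 1/2 I^B i.
Crossing each possibility with the father I^A I^A and summing P(type AB): 1/2·1 + 1/2·1/2 = 3/4.
Similarly for Rh via the mother's Rh distribution: P(Rh-) = 3/8.
Independent loci: 3/4 × 3/8 = 9/32.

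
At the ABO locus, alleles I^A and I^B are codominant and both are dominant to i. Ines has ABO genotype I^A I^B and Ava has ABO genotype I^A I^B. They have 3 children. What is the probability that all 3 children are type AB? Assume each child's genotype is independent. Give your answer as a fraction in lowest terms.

ABO cross I^A I^B × I^A I^B → 1/4 A, 1/4 B, 1/2 AB.
So P(type AB) = 1/2 per child.
All 3 independent: (1/2)^3 = 1/8.

1/8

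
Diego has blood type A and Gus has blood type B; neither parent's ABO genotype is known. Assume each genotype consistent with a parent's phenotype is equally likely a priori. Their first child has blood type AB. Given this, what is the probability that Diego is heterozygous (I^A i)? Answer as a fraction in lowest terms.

Possible genotypes: Diego ∈ {I^A I^A, I^A i}; Gus ∈ {I^B I^B, I^B i}.
Weight each parental genotype pair by prior × P(type-AB child):
  I^A I^A × I^B I^B: posterior weight 4/9.
  I^A I^A × I^B i: posterior weight 2/9.
  I^A i × I^B I^B: posterior weight 2/9.
  I^A i × I^B i: posterior weight 1/9.
Sum the posterior weight over pairs where Diego is I^A i: 1/3.

1/3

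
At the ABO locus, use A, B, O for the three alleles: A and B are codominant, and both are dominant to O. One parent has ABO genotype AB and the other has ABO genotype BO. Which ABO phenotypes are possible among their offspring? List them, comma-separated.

Gametes from AB × BO give offspring ABO genotypes AB, AO, BB, BO, i.e. phenotypes A, B, AB.

A, B, AB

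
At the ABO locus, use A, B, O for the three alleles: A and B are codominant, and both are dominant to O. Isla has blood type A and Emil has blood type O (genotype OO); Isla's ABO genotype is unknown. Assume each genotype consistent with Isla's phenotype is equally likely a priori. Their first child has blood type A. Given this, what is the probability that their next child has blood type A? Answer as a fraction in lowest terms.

Possible genotypes: Isla ∈ {AA, AO}; Emil ∈ {OO}.
Weight each parental genotype pair by prior × P(type-A child):
  AA × OO: posterior weight 2/3; P(next child type A) = 1.
  AO × OO: posterior weight 1/3; P(next child type A) = 1/2.
Weighted sum = 5/6.

5/6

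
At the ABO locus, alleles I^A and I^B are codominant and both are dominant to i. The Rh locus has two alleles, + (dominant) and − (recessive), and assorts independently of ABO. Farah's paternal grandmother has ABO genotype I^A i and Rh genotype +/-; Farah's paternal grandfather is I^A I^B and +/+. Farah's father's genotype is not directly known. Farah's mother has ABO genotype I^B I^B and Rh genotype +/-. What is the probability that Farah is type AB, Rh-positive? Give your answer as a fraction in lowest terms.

7/16

Farah's father's ABO genotype from I^A i × I^A I^B: 1/4 I^A I^A, 1/4 I^A I^B, 1/4 I^A i, 1/4 I^B i.
Crossing each possibility with the mother I^B I^B and summing P(type AB): 1/4·1 + 1/4·1/2 + 1/4·1/2 + 1/4·0 = 1/2.
Similarly for Rh via the father's Rh distribution: P(Rh+) = 7/8.
Independent loci: 1/2 × 7/8 = 7/16.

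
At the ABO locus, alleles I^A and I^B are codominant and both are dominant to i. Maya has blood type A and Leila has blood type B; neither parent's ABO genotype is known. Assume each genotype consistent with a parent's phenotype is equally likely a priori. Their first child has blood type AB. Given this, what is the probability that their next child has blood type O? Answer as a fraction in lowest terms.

1/36

Possible genotypes: Maya ∈ {I^A I^A, I^A i}; Leila ∈ {I^B I^B, I^B i}.
Weight each parental genotype pair by prior × P(type-AB child):
  I^A I^A × I^B I^B: posterior weight 4/9; P(next child type O) = 0.
  I^A I^A × I^B i: posterior weight 2/9; P(next child type O) = 0.
  I^A i × I^B I^B: posterior weight 2/9; P(next child type O) = 0.
  I^A i × I^B i: posterior weight 1/9; P(next child type O) = 1/4.
Weighted sum = 1/36.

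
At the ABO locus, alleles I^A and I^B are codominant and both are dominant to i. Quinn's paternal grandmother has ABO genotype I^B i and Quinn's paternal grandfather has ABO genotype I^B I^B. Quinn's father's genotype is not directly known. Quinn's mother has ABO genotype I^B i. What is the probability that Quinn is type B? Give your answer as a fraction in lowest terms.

7/8

Quinn's father's ABO genotype from I^B i × I^B I^B: 1/2 I^B I^B, 1/2 I^B i.
Crossing each possibility with the mother I^B i and summing P(type B): 1/2·1 + 1/2·3/4 = 7/8.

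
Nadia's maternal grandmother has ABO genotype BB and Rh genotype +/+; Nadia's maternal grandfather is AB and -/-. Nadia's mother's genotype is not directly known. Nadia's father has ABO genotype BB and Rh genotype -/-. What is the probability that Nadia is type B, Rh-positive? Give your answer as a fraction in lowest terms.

Nadia's mother's ABO genotype from BB × AB: 1/2 AB, 1/2 BB.
Crossing each possibility with the father BB and summing P(type B): 1/2·1/2 + 1/2·1 = 3/4.
Similarly for Rh via the mother's Rh distribution: P(Rh+) = 1/2.
Independent loci: 3/4 × 1/2 = 3/8.

3/8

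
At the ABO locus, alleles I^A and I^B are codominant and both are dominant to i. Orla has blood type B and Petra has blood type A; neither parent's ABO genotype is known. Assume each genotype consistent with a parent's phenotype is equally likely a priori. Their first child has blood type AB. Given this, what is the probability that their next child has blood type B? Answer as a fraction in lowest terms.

Possible genotypes: Orla ∈ {I^B I^B, I^B i}; Petra ∈ {I^A I^A, I^A i}.
Weight each parental genotype pair by prior × P(type-AB child):
  I^B I^B × I^A I^A: posterior weight 4/9; P(next child type B) = 0.
  I^B I^B × I^A i: posterior weight 2/9; P(next child type B) = 1/2.
  I^B i × I^A I^A: posterior weight 2/9; P(next child type B) = 0.
  I^B i × I^A i: posterior weight 1/9; P(next child type B) = 1/4.
Weighted sum = 5/36.

5/36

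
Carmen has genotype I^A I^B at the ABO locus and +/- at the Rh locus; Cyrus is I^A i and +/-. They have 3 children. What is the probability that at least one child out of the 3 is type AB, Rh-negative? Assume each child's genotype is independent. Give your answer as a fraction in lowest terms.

ABO cross I^A I^B × I^A i → 1/2 A, 1/4 B, 1/4 AB.
Rh cross +/- × +/- → 3/4 Rh+, 1/4 Rh-; so P(type AB, Rh-negative) = 1/4 × 1/4 = 1/16 per child.
P(none) = (15/16)^3 = 3375/4096; P(at least one) = 1 − 3375/4096 = 721/4096.

721/4096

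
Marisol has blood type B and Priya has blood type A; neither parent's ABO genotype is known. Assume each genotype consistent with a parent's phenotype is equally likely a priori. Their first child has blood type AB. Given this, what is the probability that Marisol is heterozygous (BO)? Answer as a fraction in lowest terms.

1/3

Possible genotypes: Marisol ∈ {BB, BO}; Priya ∈ {AA, AO}.
Weight each parental genotype pair by prior × P(type-AB child):
  BB × AA: posterior weight 4/9.
  BB × AO: posterior weight 2/9.
  BO × AA: posterior weight 2/9.
  BO × AO: posterior weight 1/9.
Sum the posterior weight over pairs where Marisol is BO: 1/3.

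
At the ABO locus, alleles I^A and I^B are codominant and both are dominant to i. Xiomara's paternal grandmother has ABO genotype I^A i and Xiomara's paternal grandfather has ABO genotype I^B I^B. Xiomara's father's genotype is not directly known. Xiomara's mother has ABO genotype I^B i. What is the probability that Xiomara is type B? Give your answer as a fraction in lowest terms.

Xiomara's father's ABO genotype from I^A i × I^B I^B: 1/2 I^A I^B, 1/2 I^B i.
Crossing each possibility with the mother I^B i and summing P(type B): 1/2·1/2 + 1/2·3/4 = 5/8.

5/8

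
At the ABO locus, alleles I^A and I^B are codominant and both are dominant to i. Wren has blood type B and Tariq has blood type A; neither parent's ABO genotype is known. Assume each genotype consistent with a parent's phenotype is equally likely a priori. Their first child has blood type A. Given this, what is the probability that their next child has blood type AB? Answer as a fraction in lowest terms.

Possible genotypes: Wren ∈ {I^B I^B, I^B i}; Tariq ∈ {I^A I^A, I^A i}.
Weight each parental genotype pair by prior × P(type-A child):
  I^B i × I^A I^A: posterior weight 2/3; P(next child type AB) = 1/2.
  I^B i × I^A i: posterior weight 1/3; P(next child type AB) = 1/4.
Weighted sum = 5/12.

5/12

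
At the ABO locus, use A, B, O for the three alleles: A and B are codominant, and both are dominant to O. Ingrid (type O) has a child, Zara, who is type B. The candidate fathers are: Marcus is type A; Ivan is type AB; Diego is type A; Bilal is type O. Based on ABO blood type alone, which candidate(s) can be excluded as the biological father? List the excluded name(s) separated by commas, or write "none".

A candidate is excluded only if no genotype consistent with his phenotype could produce a type B child with a type O mother.
Marcus (type A): no genotype consistent with that phenotype can produce a type-B child with a type-O mother.
Diego (type A): no genotype consistent with that phenotype can produce a type-B child with a type-O mother.
Bilal (type O): no genotype consistent with that phenotype can produce a type-B child with a type-O mother.

Marcus, Diego, Bilal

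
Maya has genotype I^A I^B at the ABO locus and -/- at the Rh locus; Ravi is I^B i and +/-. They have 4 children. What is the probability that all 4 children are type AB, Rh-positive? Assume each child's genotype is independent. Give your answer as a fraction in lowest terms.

ABO cross I^A I^B × I^B i → 1/4 A, 1/2 B, 1/4 AB.
Rh cross -/- × +/- → 1/2 Rh+, 1/2 Rh-; so P(type AB, Rh-positive) = 1/4 × 1/2 = 1/8 per child.
All 4 independent: (1/8)^4 = 1/4096.

1/4096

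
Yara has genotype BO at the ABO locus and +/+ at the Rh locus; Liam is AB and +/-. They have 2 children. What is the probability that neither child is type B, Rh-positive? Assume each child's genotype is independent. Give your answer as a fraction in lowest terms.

1/4

ABO cross BO × AB → 1/4 A, 1/2 B, 1/4 AB.
Rh cross +/+ × +/- → 1 Rh+; so P(type B, Rh-positive) = 1/2 × 1 = 1/2 per child.
P(not type B, Rh-positive) = 1/2 for one child; (1/2)^2 = 1/4.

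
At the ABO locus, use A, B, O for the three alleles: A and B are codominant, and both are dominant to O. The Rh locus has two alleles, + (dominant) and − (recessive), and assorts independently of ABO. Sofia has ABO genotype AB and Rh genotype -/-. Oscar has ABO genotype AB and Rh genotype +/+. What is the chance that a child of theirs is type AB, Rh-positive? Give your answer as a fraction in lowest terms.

1/2

ABO cross AB × AB → offspring phenotypes: 1/4 A, 1/4 B, 1/2 AB.
Rh cross -/- × +/+ → 1 Rh+.
Independent loci: P(type AB, Rh-positive) = 1/2 × 1 = 1/2.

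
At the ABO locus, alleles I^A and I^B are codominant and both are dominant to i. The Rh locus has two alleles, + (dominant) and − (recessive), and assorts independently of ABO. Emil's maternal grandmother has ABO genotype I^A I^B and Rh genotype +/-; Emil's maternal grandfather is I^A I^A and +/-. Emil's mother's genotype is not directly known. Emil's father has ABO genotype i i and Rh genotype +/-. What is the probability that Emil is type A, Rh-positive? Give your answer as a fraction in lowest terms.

9/16

Emil's mother's ABO genotype from I^A I^B × I^A I^A: 1/2 I^A I^A, 1/2 I^A I^B.
Crossing each possibility with the father i i and summing P(type A): 1/2·1 + 1/2·1/2 = 3/4.
Similarly for Rh via the mother's Rh distribution: P(Rh+) = 3/4.
Independent loci: 3/4 × 3/4 = 9/16.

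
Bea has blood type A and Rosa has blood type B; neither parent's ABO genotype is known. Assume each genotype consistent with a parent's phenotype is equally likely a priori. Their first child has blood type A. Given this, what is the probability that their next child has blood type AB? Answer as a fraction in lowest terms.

Possible genotypes: Bea ∈ {AA, AO}; Rosa ∈ {BB, BO}.
Weight each parental genotype pair by prior × P(type-A child):
  AA × BO: posterior weight 2/3; P(next child type AB) = 1/2.
  AO × BO: posterior weight 1/3; P(next child type AB) = 1/4.
Weighted sum = 5/12.

5/12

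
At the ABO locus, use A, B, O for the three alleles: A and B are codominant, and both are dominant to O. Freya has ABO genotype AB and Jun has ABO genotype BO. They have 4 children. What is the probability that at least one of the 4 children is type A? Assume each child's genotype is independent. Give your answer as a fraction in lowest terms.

175/256

ABO cross AB × BO → 1/4 A, 1/2 B, 1/4 AB.
So P(type A) = 1/4 per child.
P(none) = (3/4)^4 = 81/256; P(at least one) = 1 − 81/256 = 175/256.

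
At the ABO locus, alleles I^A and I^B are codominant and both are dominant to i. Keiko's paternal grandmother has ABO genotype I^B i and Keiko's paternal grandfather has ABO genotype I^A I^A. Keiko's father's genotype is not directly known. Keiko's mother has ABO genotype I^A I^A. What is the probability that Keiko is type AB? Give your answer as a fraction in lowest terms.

Keiko's father's ABO genotype from I^B i × I^A I^A: 1/2 I^A I^B, 1/2 I^A i.
Crossing each possibility with the mother I^A I^A and summing P(type AB): 1/2·1/2 + 1/2·0 = 1/4.

1/4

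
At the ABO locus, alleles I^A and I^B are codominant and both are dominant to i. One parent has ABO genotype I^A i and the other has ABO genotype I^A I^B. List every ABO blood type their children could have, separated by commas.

A, B, AB

Gametes from I^A i × I^A I^B give offspring ABO genotypes I^A I^A, I^A I^B, I^A i, I^B i, i.e. phenotypes A, B, AB.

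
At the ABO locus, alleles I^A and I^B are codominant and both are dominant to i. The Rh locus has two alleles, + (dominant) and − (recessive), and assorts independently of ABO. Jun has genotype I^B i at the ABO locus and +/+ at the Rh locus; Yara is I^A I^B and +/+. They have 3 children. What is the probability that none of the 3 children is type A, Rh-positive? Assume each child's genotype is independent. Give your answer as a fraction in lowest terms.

ABO cross I^B i × I^A I^B → 1/4 A, 1/2 B, 1/4 AB.
Rh cross +/+ × +/+ → 1 Rh+; so P(type A, Rh-positive) = 1/4 × 1 = 1/4 per child.
P(not type A, Rh-positive) = 3/4 for one child; (3/4)^3 = 27/64.

27/64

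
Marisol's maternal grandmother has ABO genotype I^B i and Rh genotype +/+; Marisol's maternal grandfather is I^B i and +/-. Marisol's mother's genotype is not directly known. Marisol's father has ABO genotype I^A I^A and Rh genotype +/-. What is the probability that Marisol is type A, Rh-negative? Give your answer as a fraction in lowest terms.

Marisol's mother's ABO genotype from I^B i × I^B i: 1/4 I^B I^B, 1/2 I^B i, 1/4 i i.
Crossing each possibility with the father I^A I^A and summing P(type A): 1/4·0 + 1/2·1/2 + 1/4·1 = 1/2.
Similarly for Rh via the mother's Rh distribution: P(Rh-) = 1/8.
Independent loci: 1/2 × 1/8 = 1/16.

1/16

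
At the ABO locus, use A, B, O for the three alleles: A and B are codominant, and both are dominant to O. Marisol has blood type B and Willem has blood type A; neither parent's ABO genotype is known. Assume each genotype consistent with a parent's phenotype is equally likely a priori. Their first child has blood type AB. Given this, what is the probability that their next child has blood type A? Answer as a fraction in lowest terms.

5/36

Possible genotypes: Marisol ∈ {BB, BO}; Willem ∈ {AA, AO}.
Weight each parental genotype pair by prior × P(type-AB child):
  BB × AA: posterior weight 4/9; P(next child type A) = 0.
  BB × AO: posterior weight 2/9; P(next child type A) = 0.
  BO × AA: posterior weight 2/9; P(next child type A) = 1/2.
  BO × AO: posterior weight 1/9; P(next child type A) = 1/4.
Weighted sum = 5/36.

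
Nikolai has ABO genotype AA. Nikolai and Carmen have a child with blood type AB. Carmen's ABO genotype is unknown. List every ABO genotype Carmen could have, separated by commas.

AB, BB, BO

For each candidate genotype of Carmen, check whether crossing it with AA can produce every observed child phenotype.
  AA → possible child types {A} ✗
  AB → possible child types {A, AB} ✓
  AO → possible child types {A} ✗
  BB → possible child types {AB} ✓
  BO → possible child types {A, AB} ✓
  OO → possible child types {A} ✗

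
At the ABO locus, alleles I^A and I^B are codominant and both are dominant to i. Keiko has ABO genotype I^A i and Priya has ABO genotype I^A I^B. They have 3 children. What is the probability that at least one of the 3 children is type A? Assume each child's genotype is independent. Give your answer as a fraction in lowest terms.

7/8

ABO cross I^A i × I^A I^B → 1/2 A, 1/4 B, 1/4 AB.
So P(type A) = 1/2 per child.
P(none) = (1/2)^3 = 1/8; P(at least one) = 1 − 1/8 = 7/8.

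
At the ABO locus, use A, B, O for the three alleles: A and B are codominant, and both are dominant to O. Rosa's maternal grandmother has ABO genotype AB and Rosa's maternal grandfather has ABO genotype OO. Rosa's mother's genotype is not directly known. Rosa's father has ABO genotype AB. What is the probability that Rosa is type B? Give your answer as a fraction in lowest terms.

Rosa's mother's ABO genotype from AB × OO: 1/2 AO, 1/2 BO.
Crossing each possibility with the father AB and summing P(type B): 1/2·1/4 + 1/2·1/2 = 3/8.

3/8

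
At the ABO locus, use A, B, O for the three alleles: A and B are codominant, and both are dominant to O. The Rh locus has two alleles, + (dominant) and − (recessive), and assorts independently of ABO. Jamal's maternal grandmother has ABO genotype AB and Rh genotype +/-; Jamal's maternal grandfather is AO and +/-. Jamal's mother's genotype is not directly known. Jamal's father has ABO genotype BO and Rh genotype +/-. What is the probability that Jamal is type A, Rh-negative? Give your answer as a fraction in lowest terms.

1/16

Jamal's mother's ABO genotype from AB × AO: 1/4 AA, 1/4 AB, 1/4 AO, 1/4 BO.
Crossing each possibility with the father BO and summing P(type A): 1/4·1/2 + 1/4·1/4 + 1/4·1/4 + 1/4·0 = 1/4.
Similarly for Rh via the mother's Rh distribution: P(Rh-) = 1/4.
Independent loci: 1/4 × 1/4 = 1/16.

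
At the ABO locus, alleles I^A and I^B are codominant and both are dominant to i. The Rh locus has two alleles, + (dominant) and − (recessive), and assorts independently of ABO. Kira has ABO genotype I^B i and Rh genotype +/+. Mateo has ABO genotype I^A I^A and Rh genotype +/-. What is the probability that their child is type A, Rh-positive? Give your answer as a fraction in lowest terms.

1/2

ABO cross I^B i × I^A I^A → offspring phenotypes: 1/2 A, 1/2 AB.
Rh cross +/+ × +/- → 1 Rh+.
Independent loci: P(type A, Rh-positive) = 1/2 × 1 = 1/2.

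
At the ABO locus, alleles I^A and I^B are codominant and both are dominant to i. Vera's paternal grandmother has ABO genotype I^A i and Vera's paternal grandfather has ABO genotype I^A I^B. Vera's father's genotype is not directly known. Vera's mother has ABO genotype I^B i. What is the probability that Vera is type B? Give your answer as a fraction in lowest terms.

3/8

Vera's father's ABO genotype from I^A i × I^A I^B: 1/4 I^A I^A, 1/4 I^A I^B, 1/4 I^A i, 1/4 I^B i.
Crossing each possibility with the mother I^B i and summing P(type B): 1/4·0 + 1/4·1/2 + 1/4·1/4 + 1/4·3/4 = 3/8.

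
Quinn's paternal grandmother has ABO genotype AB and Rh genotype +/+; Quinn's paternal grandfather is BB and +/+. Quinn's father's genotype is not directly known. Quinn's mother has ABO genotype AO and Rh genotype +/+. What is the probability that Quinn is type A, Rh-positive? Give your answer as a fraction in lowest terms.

Quinn's father's ABO genotype from AB × BB: 1/2 AB, 1/2 BB.
Crossing each possibility with the mother AO and summing P(type A): 1/2·1/2 + 1/2·0 = 1/4.
Similarly for Rh via the father's Rh distribution: P(Rh+) = 1.
Independent loci: 1/4 × 1 = 1/4.

1/4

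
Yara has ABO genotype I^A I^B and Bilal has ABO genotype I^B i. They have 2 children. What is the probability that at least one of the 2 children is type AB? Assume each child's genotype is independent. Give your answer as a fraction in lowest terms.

7/16

ABO cross I^A I^B × I^B i → 1/4 A, 1/2 B, 1/4 AB.
So P(type AB) = 1/4 per child.
P(none) = (3/4)^2 = 9/16; P(at least one) = 1 − 9/16 = 7/16.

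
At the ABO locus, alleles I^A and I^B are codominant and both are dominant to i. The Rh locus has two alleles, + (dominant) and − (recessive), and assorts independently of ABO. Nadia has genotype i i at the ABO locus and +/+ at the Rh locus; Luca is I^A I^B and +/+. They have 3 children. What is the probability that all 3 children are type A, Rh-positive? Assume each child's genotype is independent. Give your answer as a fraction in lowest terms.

ABO cross i i × I^A I^B → 1/2 A, 1/2 B.
Rh cross +/+ × +/+ → 1 Rh+; so P(type A, Rh-positive) = 1/2 × 1 = 1/2 per child.
All 3 independent: (1/2)^3 = 1/8.

1/8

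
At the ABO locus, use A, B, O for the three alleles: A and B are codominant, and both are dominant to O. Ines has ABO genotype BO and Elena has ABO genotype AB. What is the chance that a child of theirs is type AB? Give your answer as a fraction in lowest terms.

1/4

ABO cross BO × AB → offspring phenotypes: 1/4 A, 1/2 B, 1/4 AB.
So P(type AB) = 1/4.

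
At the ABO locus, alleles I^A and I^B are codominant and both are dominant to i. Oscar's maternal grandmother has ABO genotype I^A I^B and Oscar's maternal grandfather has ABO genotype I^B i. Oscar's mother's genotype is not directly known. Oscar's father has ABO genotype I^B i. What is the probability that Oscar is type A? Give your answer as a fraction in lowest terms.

1/8

Oscar's mother's ABO genotype from I^A I^B × I^B i: 1/4 I^A I^B, 1/4 I^A i, 1/4 I^B I^B, 1/4 I^B i.
Crossing each possibility with the father I^B i and summing P(type A): 1/4·1/4 + 1/4·1/4 + 1/4·0 + 1/4·0 = 1/8.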